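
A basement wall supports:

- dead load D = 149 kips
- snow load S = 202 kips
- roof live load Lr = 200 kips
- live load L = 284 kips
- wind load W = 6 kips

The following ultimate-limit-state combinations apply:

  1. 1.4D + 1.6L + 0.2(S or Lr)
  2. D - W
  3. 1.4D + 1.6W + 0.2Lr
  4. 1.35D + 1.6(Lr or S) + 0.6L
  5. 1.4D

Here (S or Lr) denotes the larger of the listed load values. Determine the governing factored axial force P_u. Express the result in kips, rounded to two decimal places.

(S or Lr) → S = 202 kips; (Lr or S) → S = 202 kips.
1. 1.4(149) + 1.6(284) + 0.2(202) = 208.60 + 454.40 + 40.40 = 703.40
2. 1.0(149) - 1.0(6) = 149.00 - 6.00 = 143.00
3. 1.4(149) + 1.6(6) + 0.2(200) = 208.60 + 9.60 + 40.00 = 258.20
4. 1.35(149) + 1.6(202) + 0.6(284) = 201.15 + 323.20 + 170.40 = 694.75
5. 1.4(149) = 208.60
The controlling combination is 1, giving 703.40 kips.

703.40 kips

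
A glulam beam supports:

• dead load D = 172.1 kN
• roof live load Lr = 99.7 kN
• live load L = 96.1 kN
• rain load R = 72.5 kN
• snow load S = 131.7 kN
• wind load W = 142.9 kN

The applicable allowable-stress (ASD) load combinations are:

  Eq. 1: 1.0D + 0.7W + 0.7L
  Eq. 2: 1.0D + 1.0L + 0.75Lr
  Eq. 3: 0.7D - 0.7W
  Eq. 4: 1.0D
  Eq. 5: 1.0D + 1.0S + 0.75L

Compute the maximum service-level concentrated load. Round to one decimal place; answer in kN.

Eq. 1: 1.0(172.1) + 0.7(142.9) + 0.7(96.1) = 339.4
Eq. 2: 1.0(172.1) + 1.0(96.1) + 0.75(99.7) = 343.0
Eq. 3: 0.7(172.1) - 0.7(142.9) = 20.4
Eq. 4: 1.0(172.1) = 172.1
Eq. 5: 1.0(172.1) + 1.0(131.7) + 0.75(96.1) = 375.9
Maximum is from combination 5.

375.9 kN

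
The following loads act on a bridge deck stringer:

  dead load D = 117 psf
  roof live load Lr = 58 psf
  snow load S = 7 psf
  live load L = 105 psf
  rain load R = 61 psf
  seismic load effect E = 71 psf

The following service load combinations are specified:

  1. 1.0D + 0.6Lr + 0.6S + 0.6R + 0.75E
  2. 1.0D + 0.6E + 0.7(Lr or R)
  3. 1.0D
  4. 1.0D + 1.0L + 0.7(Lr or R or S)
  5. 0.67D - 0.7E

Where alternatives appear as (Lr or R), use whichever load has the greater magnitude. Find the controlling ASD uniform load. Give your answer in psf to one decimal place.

264.7 psf

(Lr or R) → R = 61 psf; (Lr or R or S) → R = 61 psf.
1. 1.0(117) + 0.6(58) + 0.6(7) + 0.6(61) + 0.75(71) = 117.0 + 34.8 + 4.2 + 36.6 + 53.3 = 245.9
2. 1.0(117) + 0.6(71) + 0.7(61) = 117.0 + 42.6 + 42.7 = 202.3
3. 1.0(117) = 117.0
4. 1.0(117) + 1.0(105) + 0.7(61) = 117.0 + 105.0 + 42.7 = 264.7
5. 0.67(117) - 0.7(71) = 78.4 - 49.7 = 28.7
Combination 4 governs: q = 264.7 psf.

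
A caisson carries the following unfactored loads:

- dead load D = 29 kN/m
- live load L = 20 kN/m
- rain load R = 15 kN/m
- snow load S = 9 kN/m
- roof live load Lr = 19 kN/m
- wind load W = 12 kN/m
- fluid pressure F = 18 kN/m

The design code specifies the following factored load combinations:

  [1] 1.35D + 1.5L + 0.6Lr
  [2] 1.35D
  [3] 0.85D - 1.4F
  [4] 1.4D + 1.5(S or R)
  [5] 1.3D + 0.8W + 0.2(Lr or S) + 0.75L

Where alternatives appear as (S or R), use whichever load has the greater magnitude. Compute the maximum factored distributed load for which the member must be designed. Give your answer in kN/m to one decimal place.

80.6 kN/m

(S or R) → R = 15 kN/m; (Lr or S) → Lr = 19 kN/m.
[1] 1.35(29) + 1.5(20) + 0.6(19) = 39.2 + 30.0 + 11.4 = 80.6
[2] 1.35(29) = 39.2
[3] 0.85(29) - 1.4(18) = -0.6
[4] 1.4(29) + 1.5(15) = 40.6 + 22.5 = 63.1
[5] 1.3(29) + 0.8(12) + 0.2(19) + 0.75(20) = 37.7 + 9.6 + 3.8 + 15.0 = 66.1
Maximum is from combination 1.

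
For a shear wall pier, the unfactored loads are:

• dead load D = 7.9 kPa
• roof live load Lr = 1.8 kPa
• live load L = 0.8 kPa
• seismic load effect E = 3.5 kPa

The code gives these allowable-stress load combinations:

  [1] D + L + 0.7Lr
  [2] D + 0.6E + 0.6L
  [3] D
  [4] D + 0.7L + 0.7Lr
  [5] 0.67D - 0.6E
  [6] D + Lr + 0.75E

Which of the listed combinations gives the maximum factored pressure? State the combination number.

[1] 1.0(7.9) + 1.0(0.8) + 0.7(1.8) = 10.0
[2] 1.0(7.9) + 0.6(3.5) + 0.6(0.8) = 10.5
[3] 1.0(7.9) = 7.9
[4] 1.0(7.9) + 0.7(0.8) + 0.7(1.8) = 9.7
[5] 0.67(7.9) - 0.6(3.5) = 3.2
[6] 1.0(7.9) + 1.0(1.8) + 0.75(3.5) = 12.3
The largest value is 12.3 kPa from combination 6.

Combination 6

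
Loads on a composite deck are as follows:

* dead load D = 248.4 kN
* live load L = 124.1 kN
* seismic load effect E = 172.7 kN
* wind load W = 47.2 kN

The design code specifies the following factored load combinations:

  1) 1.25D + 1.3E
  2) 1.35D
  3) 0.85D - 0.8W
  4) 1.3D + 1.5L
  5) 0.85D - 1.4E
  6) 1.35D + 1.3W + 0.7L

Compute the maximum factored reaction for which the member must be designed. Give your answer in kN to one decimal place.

1) 1.25(248.4) + 1.3(172.7) = 310.5 + 224.5 = 535.0
2) 1.35(248.4) = 335.3
3) 0.85(248.4) - 0.8(47.2) = 173.4
4) 1.3(248.4) + 1.5(124.1) = 322.9 + 186.2 = 509.1
5) 0.85(248.4) - 1.4(172.7) = -30.6
6) 1.35(248.4) + 1.3(47.2) + 0.7(124.1) = 335.3 + 61.4 + 86.9 = 483.6
Maximum is from combination 1.

535.0 kN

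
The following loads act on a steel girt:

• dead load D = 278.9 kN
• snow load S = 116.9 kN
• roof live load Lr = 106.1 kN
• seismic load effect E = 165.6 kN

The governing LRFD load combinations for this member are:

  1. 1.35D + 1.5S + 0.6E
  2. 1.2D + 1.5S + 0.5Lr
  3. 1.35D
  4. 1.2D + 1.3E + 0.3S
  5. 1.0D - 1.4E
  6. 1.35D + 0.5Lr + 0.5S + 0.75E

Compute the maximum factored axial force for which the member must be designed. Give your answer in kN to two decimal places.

1. 1.35(278.9) + 1.5(116.9) + 0.6(165.6) = 651.23
2. 1.2(278.9) + 1.5(116.9) + 0.5(106.1) = 563.08
3. 1.35(278.9) = 376.52
4. 1.2(278.9) + 1.3(165.6) + 0.3(116.9) = 585.03
5. 1.0(278.9) - 1.4(165.6) = 47.06
6. 1.35(278.9) + 0.5(106.1) + 0.5(116.9) + 0.75(165.6) = 612.22
Combination 1 governs: N_u = 651.23 kN.

651.23 kN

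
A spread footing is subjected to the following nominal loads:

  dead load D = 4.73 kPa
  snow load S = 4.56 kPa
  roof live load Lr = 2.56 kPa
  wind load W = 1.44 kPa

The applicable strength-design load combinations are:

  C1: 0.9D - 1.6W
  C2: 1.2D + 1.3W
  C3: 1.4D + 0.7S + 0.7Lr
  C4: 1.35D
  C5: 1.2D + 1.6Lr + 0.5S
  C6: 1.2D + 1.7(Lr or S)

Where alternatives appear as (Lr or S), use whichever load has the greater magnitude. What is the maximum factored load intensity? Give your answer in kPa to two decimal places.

(Lr or S) → S = 4.56 kPa.
C1: 0.9(4.73) - 1.6(1.44) = 1.95
C2: 1.2(4.73) + 1.3(1.44) = 5.68 + 1.87 = 7.55
C3: 1.4(4.73) + 0.7(4.56) + 0.7(2.56) = 11.61
C4: 1.35(4.73) = 6.39
C5: 1.2(4.73) + 1.6(2.56) + 0.5(4.56) = 12.05
C6: 1.2(4.73) + 1.7(4.56) = 5.68 + 7.75 = 13.43
Maximum is from combination 6.

13.43 kPa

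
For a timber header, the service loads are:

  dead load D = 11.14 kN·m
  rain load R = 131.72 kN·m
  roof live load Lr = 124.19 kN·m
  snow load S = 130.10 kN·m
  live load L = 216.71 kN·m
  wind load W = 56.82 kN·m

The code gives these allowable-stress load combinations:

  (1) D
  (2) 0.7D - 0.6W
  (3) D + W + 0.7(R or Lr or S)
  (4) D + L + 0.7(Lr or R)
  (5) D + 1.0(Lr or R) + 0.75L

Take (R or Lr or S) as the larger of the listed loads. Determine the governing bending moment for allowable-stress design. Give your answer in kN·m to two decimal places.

(R or Lr or S) → R = 131.72 kN·m; (Lr or R) → R = 131.72 kN·m.
(1) 1.0(11.14) = 11.14
(2) 0.7(11.14) - 0.6(56.82) = -26.29
(3) 1.0(11.14) + 1.0(56.82) + 0.7(131.72) = 160.16
(4) 1.0(11.14) + 1.0(216.71) + 0.7(131.72) = 320.05
(5) 1.0(11.14) + 1.0(131.72) + 0.75(216.71) = 305.39
The controlling combination is 4, giving 320.05 kN·m.

320.05 kN·m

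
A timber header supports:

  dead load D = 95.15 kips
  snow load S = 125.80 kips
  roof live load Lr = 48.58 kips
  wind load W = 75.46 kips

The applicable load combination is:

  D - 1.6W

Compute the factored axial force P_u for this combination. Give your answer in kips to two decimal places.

1.0(95.15) - 1.6(75.46) = -25.59
P_u = -25.59 kips.

-25.59 kips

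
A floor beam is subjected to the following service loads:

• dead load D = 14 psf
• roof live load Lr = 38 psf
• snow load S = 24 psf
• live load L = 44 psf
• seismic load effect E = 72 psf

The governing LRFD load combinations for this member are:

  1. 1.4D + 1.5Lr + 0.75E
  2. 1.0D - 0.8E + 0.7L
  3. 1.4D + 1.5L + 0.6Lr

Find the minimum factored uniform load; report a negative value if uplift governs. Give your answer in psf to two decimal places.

-12.80 psf

1. 1.4(14) + 1.5(38) + 0.75(72) = 130.60
2. 1.0(14) - 0.8(72) + 0.7(44) = -12.80
3. 1.4(14) + 1.5(44) + 0.6(38) = 108.40
Combination 2 gives the minimum: -12.80 psf.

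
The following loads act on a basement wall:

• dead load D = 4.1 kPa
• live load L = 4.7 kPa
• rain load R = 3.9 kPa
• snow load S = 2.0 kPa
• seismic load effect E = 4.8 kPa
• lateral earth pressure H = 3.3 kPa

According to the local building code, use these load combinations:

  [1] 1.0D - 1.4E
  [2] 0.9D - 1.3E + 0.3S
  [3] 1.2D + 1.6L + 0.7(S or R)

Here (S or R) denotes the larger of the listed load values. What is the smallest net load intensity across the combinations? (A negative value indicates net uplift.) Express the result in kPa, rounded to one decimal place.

(S or R) → R = 3.9 kPa.
[1] 1.0(4.1) - 1.4(4.8) = -2.6
[2] 0.9(4.1) - 1.3(4.8) + 0.3(2.0) = -2.0
[3] 1.2(4.1) + 1.6(4.7) + 0.7(3.9) = 15.2
Combination 1 gives the minimum: -2.6 kPa.

-2.6 kPa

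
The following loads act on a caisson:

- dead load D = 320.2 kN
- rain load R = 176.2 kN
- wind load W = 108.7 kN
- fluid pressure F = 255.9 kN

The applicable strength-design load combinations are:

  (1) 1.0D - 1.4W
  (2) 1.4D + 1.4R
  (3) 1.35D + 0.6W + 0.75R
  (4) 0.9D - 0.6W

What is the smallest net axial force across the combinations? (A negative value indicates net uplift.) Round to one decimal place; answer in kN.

168.0 kN

(1) 1.0(320.2) - 1.4(108.7) = 168.0
(2) 1.4(320.2) + 1.4(176.2) = 695.0
(3) 1.35(320.2) + 0.6(108.7) + 0.75(176.2) = 629.6
(4) 0.9(320.2) - 0.6(108.7) = 223.0
Combination 1 gives the minimum: 168.0 kN.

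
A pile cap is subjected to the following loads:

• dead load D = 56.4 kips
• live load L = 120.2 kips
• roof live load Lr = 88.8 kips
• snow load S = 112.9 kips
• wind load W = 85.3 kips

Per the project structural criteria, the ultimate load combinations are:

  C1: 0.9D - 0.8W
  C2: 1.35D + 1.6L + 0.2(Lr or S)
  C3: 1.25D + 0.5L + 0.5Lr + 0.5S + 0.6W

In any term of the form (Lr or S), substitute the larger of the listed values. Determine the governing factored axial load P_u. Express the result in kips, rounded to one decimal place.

291.0 kips

(Lr or S) → S = 112.9 kips.
C1: 0.9(56.4) - 0.8(85.3) = -17.5
C2: 1.35(56.4) + 1.6(120.2) + 0.2(112.9) = 76.1 + 192.3 + 22.6 = 291.0
C3: 1.25(56.4) + 0.5(120.2) + 0.5(88.8) + 0.5(112.9) + 0.6(85.3) = 282.6
Maximum is from combination 2.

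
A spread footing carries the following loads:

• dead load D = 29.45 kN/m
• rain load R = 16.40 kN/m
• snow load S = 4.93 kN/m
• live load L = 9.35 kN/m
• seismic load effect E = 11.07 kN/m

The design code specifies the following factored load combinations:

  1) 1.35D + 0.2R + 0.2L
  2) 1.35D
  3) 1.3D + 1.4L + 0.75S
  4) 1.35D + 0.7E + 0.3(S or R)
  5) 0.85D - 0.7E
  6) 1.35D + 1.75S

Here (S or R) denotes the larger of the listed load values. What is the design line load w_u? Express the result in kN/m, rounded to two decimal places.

55.07 kN/m

(S or R) → R = 16.40 kN/m.
1) 1.35(29.45) + 0.2(16.40) + 0.2(9.35) = 44.91
2) 1.35(29.45) = 39.76
3) 1.3(29.45) + 1.4(9.35) + 0.75(4.93) = 55.07
4) 1.35(29.45) + 0.7(11.07) + 0.3(16.40) = 52.43
5) 0.85(29.45) - 0.7(11.07) = 17.28
6) 1.35(29.45) + 1.75(4.93) = 48.39
Maximum is from combination 3.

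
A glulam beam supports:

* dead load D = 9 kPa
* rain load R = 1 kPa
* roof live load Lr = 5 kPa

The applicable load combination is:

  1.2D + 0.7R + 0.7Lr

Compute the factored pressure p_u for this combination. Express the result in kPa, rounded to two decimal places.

15.00 kPa

1.2(9) + 0.7(1) + 0.7(5) = 10.80 + 0.70 + 3.50 = 15.00
p_u = 15.00 kPa.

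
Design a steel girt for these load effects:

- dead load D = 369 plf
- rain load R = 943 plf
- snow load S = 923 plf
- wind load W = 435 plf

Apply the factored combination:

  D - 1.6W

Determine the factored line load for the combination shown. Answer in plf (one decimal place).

-327.0 plf

1.0(369) - 1.6(435) = 369.0 - 696.0 = -327.0
w_u = -327.0 plf.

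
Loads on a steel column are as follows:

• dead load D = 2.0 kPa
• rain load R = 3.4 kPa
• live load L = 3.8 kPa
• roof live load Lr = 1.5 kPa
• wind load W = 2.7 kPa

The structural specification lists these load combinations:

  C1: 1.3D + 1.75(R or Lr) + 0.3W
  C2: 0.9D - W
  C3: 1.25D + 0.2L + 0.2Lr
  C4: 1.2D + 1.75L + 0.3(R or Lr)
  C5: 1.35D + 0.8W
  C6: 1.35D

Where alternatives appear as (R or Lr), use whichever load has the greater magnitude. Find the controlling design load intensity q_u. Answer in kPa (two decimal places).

10.07 kPa

(R or Lr) → R = 3.4 kPa.
C1: 1.3(2.0) + 1.75(3.4) + 0.3(2.7) = 2.60 + 5.95 + 0.81 = 9.36
C2: 0.9(2.0) - 1.0(2.7) = 1.80 - 2.70 = -0.90
C3: 1.25(2.0) + 0.2(3.8) + 0.2(1.5) = 2.50 + 0.76 + 0.30 = 3.56
C4: 1.2(2.0) + 1.75(3.8) + 0.3(3.4) = 2.40 + 6.65 + 1.02 = 10.07
C5: 1.35(2.0) + 0.8(2.7) = 2.70 + 2.16 = 4.86
C6: 1.35(2.0) = 2.70
The controlling combination is 4, giving 10.07 kPa.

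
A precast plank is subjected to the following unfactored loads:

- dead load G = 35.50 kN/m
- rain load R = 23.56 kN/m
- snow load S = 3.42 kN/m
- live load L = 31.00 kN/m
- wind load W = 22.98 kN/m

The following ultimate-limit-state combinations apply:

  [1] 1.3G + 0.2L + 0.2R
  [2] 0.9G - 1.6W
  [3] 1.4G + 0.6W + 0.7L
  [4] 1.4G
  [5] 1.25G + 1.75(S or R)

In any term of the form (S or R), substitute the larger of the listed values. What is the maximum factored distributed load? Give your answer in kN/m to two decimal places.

85.61 kN/m

(S or R) → R = 23.56 kN/m.
[1] 1.3(35.50) + 0.2(31.00) + 0.2(23.56) = 46.15 + 6.20 + 4.71 = 57.06
[2] 0.9(35.50) - 1.6(22.98) = 31.95 - 36.77 = -4.82
[3] 1.4(35.50) + 0.6(22.98) + 0.7(31.00) = 49.70 + 13.79 + 21.70 = 85.19
[4] 1.4(35.50) = 49.70
[5] 1.25(35.50) + 1.75(23.56) = 44.38 + 41.23 = 85.61
The controlling combination is 5, giving 85.61 kN/m.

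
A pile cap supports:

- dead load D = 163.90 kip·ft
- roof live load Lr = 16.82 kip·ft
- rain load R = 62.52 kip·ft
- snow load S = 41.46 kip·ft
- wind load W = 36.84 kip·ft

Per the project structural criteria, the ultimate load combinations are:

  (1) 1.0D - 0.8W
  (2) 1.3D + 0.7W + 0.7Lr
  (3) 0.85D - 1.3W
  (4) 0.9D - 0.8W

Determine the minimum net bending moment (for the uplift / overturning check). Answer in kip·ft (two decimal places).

(1) 1.0(163.90) - 0.8(36.84) = 163.90 - 29.47 = 134.43
(2) 1.3(163.90) + 0.7(36.84) + 0.7(16.82) = 213.07 + 25.79 + 11.77 = 250.63
(3) 0.85(163.90) - 1.3(36.84) = 91.42
(4) 0.9(163.90) - 0.8(36.84) = 147.51 - 29.47 = 118.04
Combination 3 gives the minimum: 91.42 kip·ft.

91.42 kip·ft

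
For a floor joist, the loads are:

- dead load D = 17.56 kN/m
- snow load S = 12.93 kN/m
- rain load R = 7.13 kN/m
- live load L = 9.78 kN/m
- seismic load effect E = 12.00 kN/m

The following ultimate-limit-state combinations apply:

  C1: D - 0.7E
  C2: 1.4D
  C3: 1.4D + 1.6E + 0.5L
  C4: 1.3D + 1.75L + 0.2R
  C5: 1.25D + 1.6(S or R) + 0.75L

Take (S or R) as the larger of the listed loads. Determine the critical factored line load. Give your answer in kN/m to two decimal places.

(S or R) → S = 12.93 kN/m.
C1: 1.0(17.56) - 0.7(12.00) = 17.56 - 8.40 = 9.16
C2: 1.4(17.56) = 24.58
C3: 1.4(17.56) + 1.6(12.00) + 0.5(9.78) = 24.58 + 19.20 + 4.89 = 48.67
C4: 1.3(17.56) + 1.75(9.78) + 0.2(7.13) = 41.37
C5: 1.25(17.56) + 1.6(12.93) + 0.75(9.78) = 49.97
Maximum is from combination 5.

49.97 kN/m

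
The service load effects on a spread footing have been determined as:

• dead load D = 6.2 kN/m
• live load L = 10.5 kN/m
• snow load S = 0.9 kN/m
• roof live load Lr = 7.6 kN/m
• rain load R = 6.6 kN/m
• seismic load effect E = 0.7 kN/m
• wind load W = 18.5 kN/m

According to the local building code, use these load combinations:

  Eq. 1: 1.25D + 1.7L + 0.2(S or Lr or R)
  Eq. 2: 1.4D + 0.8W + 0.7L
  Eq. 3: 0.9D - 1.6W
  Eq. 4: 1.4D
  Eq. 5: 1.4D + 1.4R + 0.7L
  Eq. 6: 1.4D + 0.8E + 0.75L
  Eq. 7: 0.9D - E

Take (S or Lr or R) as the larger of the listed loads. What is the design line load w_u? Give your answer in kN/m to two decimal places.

30.83 kN/m

(S or Lr or R) → Lr = 7.6 kN/m.
Eq. 1: 1.25(6.2) + 1.7(10.5) + 0.2(7.6) = 7.75 + 17.85 + 1.52 = 27.12
Eq. 2: 1.4(6.2) + 0.8(18.5) + 0.7(10.5) = 8.68 + 14.80 + 7.35 = 30.83
Eq. 3: 0.9(6.2) - 1.6(18.5) = 5.58 - 29.60 = -24.02
Eq. 4: 1.4(6.2) = 8.68
Eq. 5: 1.4(6.2) + 1.4(6.6) + 0.7(10.5) = 8.68 + 9.24 + 7.35 = 25.27
Eq. 6: 1.4(6.2) + 0.8(0.7) + 0.75(10.5) = 8.68 + 0.56 + 7.88 = 17.12
Eq. 7: 0.9(6.2) - 1.0(0.7) = 5.58 - 0.70 = 4.88
The controlling combination is 2, giving 30.83 kN/m.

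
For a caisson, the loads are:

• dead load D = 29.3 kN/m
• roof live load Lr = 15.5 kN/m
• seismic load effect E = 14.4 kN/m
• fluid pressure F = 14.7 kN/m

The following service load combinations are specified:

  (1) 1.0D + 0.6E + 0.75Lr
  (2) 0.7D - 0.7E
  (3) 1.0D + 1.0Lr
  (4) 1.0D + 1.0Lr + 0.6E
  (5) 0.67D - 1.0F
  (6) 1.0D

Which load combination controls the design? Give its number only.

Combination 4

(1) 1.0(29.3) + 0.6(14.4) + 0.75(15.5) = 29.30 + 8.64 + 11.63 = 49.57
(2) 0.7(29.3) - 0.7(14.4) = 20.51 - 10.08 = 10.43
(3) 1.0(29.3) + 1.0(15.5) = 29.30 + 15.50 = 44.80
(4) 1.0(29.3) + 1.0(15.5) + 0.6(14.4) = 29.30 + 15.50 + 8.64 = 53.44
(5) 0.67(29.3) - 1.0(14.7) = 19.63 - 14.70 = 4.93
(6) 1.0(29.3) = 29.30
The largest value is 53.44 kN/m from combination 4.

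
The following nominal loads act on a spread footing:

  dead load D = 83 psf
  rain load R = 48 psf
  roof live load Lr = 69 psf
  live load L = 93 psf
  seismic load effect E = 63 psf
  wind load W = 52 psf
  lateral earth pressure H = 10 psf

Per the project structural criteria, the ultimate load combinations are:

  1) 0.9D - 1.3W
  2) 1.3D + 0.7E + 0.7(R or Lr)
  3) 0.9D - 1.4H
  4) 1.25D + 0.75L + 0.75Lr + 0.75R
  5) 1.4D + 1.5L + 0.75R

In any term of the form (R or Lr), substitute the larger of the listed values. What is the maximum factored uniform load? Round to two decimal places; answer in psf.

(R or Lr) → Lr = 69 psf.
1) 0.9(83) - 1.3(52) = 74.70 - 67.60 = 7.10
2) 1.3(83) + 0.7(63) + 0.7(69) = 107.90 + 44.10 + 48.30 = 200.30
3) 0.9(83) - 1.4(10) = 74.70 - 14.00 = 60.70
4) 1.25(83) + 0.75(93) + 0.75(69) + 0.75(48) = 103.75 + 69.75 + 51.75 + 36.00 = 261.25
5) 1.4(83) + 1.5(93) + 0.75(48) = 116.20 + 139.50 + 36.00 = 291.70
Maximum is from combination 5.

291.70 psf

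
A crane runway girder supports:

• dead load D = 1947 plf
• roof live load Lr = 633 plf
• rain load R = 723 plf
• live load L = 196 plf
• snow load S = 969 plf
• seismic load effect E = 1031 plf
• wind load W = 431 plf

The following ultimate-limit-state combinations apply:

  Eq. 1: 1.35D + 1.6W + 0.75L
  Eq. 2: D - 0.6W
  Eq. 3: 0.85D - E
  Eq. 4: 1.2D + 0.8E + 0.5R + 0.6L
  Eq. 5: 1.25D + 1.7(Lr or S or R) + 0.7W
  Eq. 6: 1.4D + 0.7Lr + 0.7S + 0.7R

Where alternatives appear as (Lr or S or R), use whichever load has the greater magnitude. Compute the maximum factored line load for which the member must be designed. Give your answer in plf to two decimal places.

(Lr or S or R) → S = 969 plf.
Eq. 1: 1.35(1947) + 1.6(431) + 0.75(196) = 2628.45 + 689.60 + 147.00 = 3465.05
Eq. 2: 1.0(1947) - 0.6(431) = 1947.00 - 258.60 = 1688.40
Eq. 3: 0.85(1947) - 1.0(1031) = 1654.95 - 1031.00 = 623.95
Eq. 4: 1.2(1947) + 0.8(1031) + 0.5(723) + 0.6(196) = 2336.40 + 824.80 + 361.50 + 117.60 = 3640.30
Eq. 5: 1.25(1947) + 1.7(969) + 0.7(431) = 2433.75 + 1647.30 + 301.70 = 4382.75
Eq. 6: 1.4(1947) + 0.7(633) + 0.7(969) + 0.7(723) = 2725.80 + 443.10 + 678.30 + 506.10 = 4353.30
The controlling combination is 5, giving 4382.75 plf.

4382.75 plf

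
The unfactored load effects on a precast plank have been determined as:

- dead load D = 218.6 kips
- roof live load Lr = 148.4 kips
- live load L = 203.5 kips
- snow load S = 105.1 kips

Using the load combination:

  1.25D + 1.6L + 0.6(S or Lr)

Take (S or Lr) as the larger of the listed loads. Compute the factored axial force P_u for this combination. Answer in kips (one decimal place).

687.9 kips

(S or Lr) → Lr = 148.4 kips.
1.25(218.6) + 1.6(203.5) + 0.6(148.4) = 273.3 + 325.6 + 89.0 = 687.9
P_u = 687.9 kips.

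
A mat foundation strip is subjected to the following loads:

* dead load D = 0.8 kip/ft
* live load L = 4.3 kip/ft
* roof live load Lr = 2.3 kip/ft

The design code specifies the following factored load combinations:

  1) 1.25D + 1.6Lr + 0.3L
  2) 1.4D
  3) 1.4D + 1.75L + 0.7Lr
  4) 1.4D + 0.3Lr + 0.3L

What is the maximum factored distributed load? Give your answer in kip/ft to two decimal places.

1) 1.25(0.8) + 1.6(2.3) + 0.3(4.3) = 5.97
2) 1.4(0.8) = 1.12
3) 1.4(0.8) + 1.75(4.3) + 0.7(2.3) = 10.26
4) 1.4(0.8) + 0.3(2.3) + 0.3(4.3) = 3.10
The controlling combination is 3, giving 10.26 kip/ft.

10.26 kip/ft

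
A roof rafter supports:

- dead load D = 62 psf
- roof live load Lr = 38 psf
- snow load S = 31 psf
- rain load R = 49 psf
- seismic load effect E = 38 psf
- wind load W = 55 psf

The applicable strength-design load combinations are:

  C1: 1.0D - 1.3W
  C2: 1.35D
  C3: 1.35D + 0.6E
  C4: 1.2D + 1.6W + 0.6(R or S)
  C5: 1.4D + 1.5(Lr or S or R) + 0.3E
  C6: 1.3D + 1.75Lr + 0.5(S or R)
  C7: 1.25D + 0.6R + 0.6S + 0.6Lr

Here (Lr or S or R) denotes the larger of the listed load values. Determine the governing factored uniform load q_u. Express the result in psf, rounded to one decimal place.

(R or S) → R = 49 psf; (Lr or S or R) → R = 49 psf; (S or R) → R = 49 psf.
C1: 1.0(62) - 1.3(55) = 62.0 - 71.5 = -9.5
C2: 1.35(62) = 83.7
C3: 1.35(62) + 0.6(38) = 83.7 + 22.8 = 106.5
C4: 1.2(62) + 1.6(55) + 0.6(49) = 74.4 + 88.0 + 29.4 = 191.8
C5: 1.4(62) + 1.5(49) + 0.3(38) = 86.8 + 73.5 + 11.4 = 171.7
C6: 1.3(62) + 1.75(38) + 0.5(49) = 80.6 + 66.5 + 24.5 = 171.6
C7: 1.25(62) + 0.6(49) + 0.6(31) + 0.6(38) = 77.5 + 29.4 + 18.6 + 22.8 = 148.3
The controlling combination is 4, giving 191.8 psf.

191.8 psf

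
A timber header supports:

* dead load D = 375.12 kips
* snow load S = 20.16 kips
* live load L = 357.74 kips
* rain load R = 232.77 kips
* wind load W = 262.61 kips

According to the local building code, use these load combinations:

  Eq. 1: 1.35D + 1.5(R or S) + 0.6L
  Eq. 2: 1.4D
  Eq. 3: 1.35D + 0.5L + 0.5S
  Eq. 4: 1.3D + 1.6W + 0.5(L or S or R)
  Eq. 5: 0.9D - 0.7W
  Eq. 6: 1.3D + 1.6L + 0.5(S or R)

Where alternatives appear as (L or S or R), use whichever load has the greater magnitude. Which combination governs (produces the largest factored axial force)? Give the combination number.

Combination 6

(R or S) → R = 232.77 kips; (L or S or R) → L = 357.74 kips; (S or R) → R = 232.77 kips.
Eq. 1: 1.35(375.12) + 1.5(232.77) + 0.6(357.74) = 506.41 + 349.16 + 214.64 = 1070.21
Eq. 2: 1.4(375.12) = 525.17
Eq. 3: 1.35(375.12) + 0.5(357.74) + 0.5(20.16) = 506.41 + 178.87 + 10.08 = 695.36
Eq. 4: 1.3(375.12) + 1.6(262.61) + 0.5(357.74) = 1086.70
Eq. 5: 0.9(375.12) - 0.7(262.61) = 337.61 - 183.83 = 153.78
Eq. 6: 1.3(375.12) + 1.6(357.74) + 0.5(232.77) = 487.66 + 572.38 + 116.39 = 1176.43
The largest value is 1176.43 kips from combination 6.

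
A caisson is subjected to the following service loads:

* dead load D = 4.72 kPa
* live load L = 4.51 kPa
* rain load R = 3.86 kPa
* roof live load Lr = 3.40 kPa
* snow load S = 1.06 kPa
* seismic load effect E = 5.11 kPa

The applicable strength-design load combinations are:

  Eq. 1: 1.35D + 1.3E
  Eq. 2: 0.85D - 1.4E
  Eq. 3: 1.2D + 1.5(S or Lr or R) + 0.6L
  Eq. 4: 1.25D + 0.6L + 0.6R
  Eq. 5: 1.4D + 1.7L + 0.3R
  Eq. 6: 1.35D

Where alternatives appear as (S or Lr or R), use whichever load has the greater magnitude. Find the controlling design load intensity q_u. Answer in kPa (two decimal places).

15.43 kPa

(S or Lr or R) → R = 3.86 kPa.
Eq. 1: 1.35(4.72) + 1.3(5.11) = 13.02
Eq. 2: 0.85(4.72) - 1.4(5.11) = -3.14
Eq. 3: 1.2(4.72) + 1.5(3.86) + 0.6(4.51) = 14.16
Eq. 4: 1.25(4.72) + 0.6(4.51) + 0.6(3.86) = 10.92
Eq. 5: 1.4(4.72) + 1.7(4.51) + 0.3(3.86) = 15.43
Eq. 6: 1.35(4.72) = 6.37
Maximum is from combination 5.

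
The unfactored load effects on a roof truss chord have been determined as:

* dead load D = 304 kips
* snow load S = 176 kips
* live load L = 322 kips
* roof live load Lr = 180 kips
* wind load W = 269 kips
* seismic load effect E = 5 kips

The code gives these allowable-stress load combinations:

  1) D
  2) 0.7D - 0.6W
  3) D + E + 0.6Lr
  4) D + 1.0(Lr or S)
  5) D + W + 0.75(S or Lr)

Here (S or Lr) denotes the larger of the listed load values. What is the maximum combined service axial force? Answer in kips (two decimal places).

708.00 kips

(Lr or S) → Lr = 180 kips; (S or Lr) → Lr = 180 kips.
1) 1.0(304) = 304.00
2) 0.7(304) - 0.6(269) = 212.80 - 161.40 = 51.40
3) 1.0(304) + 1.0(5) + 0.6(180) = 304.00 + 5.00 + 108.00 = 417.00
4) 1.0(304) + 1.0(180) = 304.00 + 180.00 = 484.00
5) 1.0(304) + 1.0(269) + 0.75(180) = 304.00 + 269.00 + 135.00 = 708.00
The controlling combination is 5, giving 708.00 kips.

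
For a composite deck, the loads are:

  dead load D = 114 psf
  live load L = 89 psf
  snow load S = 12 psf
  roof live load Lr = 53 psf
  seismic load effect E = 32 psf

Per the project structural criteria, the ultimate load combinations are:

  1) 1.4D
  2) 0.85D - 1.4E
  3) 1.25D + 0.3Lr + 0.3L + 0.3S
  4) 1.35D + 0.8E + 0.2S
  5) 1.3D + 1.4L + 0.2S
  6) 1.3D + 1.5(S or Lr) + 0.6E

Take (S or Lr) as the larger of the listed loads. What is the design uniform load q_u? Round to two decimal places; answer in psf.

(S or Lr) → Lr = 53 psf.
1) 1.4(114) = 159.60
2) 0.85(114) - 1.4(32) = 96.90 - 44.80 = 52.10
3) 1.25(114) + 0.3(53) + 0.3(89) + 0.3(12) = 142.50 + 15.90 + 26.70 + 3.60 = 188.70
4) 1.35(114) + 0.8(32) + 0.2(12) = 153.90 + 25.60 + 2.40 = 181.90
5) 1.3(114) + 1.4(89) + 0.2(12) = 148.20 + 124.60 + 2.40 = 275.20
6) 1.3(114) + 1.5(53) + 0.6(32) = 148.20 + 79.50 + 19.20 = 246.90
The controlling combination is 5, giving 275.20 psf.

275.20 psf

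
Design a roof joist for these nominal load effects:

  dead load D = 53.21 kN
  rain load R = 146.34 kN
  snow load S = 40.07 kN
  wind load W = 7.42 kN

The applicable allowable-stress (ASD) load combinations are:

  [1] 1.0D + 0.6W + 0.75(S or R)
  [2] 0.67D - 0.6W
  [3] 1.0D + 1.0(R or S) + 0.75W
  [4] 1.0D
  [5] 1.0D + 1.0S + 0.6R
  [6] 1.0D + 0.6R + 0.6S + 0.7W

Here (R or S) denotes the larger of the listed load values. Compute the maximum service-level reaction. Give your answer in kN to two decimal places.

205.12 kN

(S or R) → R = 146.34 kN; (R or S) → R = 146.34 kN.
[1] 1.0(53.21) + 0.6(7.42) + 0.75(146.34) = 167.42
[2] 0.67(53.21) - 0.6(7.42) = 31.20
[3] 1.0(53.21) + 1.0(146.34) + 0.75(7.42) = 205.12
[4] 1.0(53.21) = 53.21
[5] 1.0(53.21) + 1.0(40.07) + 0.6(146.34) = 181.08
[6] 1.0(53.21) + 0.6(146.34) + 0.6(40.07) + 0.7(7.42) = 170.25
Maximum is from combination 3.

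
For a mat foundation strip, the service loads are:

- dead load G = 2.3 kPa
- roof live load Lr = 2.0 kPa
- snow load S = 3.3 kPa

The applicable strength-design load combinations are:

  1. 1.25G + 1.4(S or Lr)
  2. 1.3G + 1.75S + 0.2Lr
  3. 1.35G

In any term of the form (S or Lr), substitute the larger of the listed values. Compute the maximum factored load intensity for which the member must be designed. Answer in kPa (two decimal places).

(S or Lr) → S = 3.3 kPa.
1. 1.25(2.3) + 1.4(3.3) = 2.88 + 4.62 = 7.50
2. 1.3(2.3) + 1.75(3.3) + 0.2(2.0) = 2.99 + 5.78 + 0.40 = 9.17
3. 1.35(2.3) = 3.11
Combination 2 governs: q_u = 9.17 kPa.

9.17 kPa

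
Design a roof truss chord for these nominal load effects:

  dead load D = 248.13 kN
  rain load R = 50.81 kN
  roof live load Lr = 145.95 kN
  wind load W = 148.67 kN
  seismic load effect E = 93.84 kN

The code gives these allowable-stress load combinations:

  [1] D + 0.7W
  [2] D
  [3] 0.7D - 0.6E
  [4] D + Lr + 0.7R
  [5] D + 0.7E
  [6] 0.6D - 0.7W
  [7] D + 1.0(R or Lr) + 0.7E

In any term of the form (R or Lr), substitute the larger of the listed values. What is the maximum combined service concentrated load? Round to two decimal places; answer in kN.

459.77 kN

(R or Lr) → Lr = 145.95 kN.
[1] 1.0(248.13) + 0.7(148.67) = 352.20
[2] 1.0(248.13) = 248.13
[3] 0.7(248.13) - 0.6(93.84) = 117.39
[4] 1.0(248.13) + 1.0(145.95) + 0.7(50.81) = 429.65
[5] 1.0(248.13) + 0.7(93.84) = 313.82
[6] 0.6(248.13) - 0.7(148.67) = 44.81
[7] 1.0(248.13) + 1.0(145.95) + 0.7(93.84) = 459.77
Combination 7 governs: P = 459.77 kN.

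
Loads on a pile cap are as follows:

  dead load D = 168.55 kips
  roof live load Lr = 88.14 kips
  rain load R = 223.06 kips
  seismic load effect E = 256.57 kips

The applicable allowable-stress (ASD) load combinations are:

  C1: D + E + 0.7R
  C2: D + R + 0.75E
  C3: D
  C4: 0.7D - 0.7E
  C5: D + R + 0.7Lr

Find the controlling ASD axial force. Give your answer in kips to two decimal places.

C1: 1.0(168.55) + 1.0(256.57) + 0.7(223.06) = 581.26
C2: 1.0(168.55) + 1.0(223.06) + 0.75(256.57) = 584.04
C3: 1.0(168.55) = 168.55
C4: 0.7(168.55) - 0.7(256.57) = -61.61
C5: 1.0(168.55) + 1.0(223.06) + 0.7(88.14) = 453.31
The controlling combination is 2, giving 584.04 kips.

584.04 kips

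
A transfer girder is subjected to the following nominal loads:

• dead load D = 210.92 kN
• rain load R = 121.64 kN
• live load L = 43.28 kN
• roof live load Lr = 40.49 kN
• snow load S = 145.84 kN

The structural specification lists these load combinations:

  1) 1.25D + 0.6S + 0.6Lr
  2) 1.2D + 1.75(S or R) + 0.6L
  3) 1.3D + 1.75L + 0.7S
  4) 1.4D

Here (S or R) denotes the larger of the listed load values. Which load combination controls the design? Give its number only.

(S or R) → S = 145.84 kN.
1) 1.25(210.92) + 0.6(145.84) + 0.6(40.49) = 375.45
2) 1.2(210.92) + 1.75(145.84) + 0.6(43.28) = 253.10 + 255.22 + 25.97 = 534.29
3) 1.3(210.92) + 1.75(43.28) + 0.7(145.84) = 452.02
4) 1.4(210.92) = 295.29
The largest value is 534.29 kN from combination 2.

Combination 2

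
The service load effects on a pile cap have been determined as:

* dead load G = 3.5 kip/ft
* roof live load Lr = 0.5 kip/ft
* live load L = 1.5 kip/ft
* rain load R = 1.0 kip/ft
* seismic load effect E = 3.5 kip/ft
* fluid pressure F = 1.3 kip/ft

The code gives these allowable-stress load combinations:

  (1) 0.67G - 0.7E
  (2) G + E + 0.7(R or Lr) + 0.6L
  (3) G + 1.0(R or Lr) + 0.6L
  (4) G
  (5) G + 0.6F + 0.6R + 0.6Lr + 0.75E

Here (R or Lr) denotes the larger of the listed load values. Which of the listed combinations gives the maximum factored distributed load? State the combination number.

Combination 2

(R or Lr) → R = 1.0 kip/ft.
(1) 0.67(3.5) - 0.7(3.5) = -0.1
(2) 1.0(3.5) + 1.0(3.5) + 0.7(1.0) + 0.6(1.5) = 8.6
(3) 1.0(3.5) + 1.0(1.0) + 0.6(1.5) = 5.4
(4) 1.0(3.5) = 3.5
(5) 1.0(3.5) + 0.6(1.3) + 0.6(1.0) + 0.6(0.5) + 0.75(3.5) = 7.8
The largest value is 8.6 kip/ft from combination 2.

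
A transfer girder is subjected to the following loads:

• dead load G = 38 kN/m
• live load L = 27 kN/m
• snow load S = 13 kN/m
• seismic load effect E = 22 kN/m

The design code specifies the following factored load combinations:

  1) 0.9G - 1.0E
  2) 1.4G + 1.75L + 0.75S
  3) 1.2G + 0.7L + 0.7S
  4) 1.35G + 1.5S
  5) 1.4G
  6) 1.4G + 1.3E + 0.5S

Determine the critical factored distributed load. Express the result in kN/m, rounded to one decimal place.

1) 0.9(38) - 1.0(22) = 34.2 - 22.0 = 12.2
2) 1.4(38) + 1.75(27) + 0.75(13) = 110.2
3) 1.2(38) + 0.7(27) + 0.7(13) = 45.6 + 18.9 + 9.1 = 73.6
4) 1.35(38) + 1.5(13) = 51.3 + 19.5 = 70.8
5) 1.4(38) = 53.2
6) 1.4(38) + 1.3(22) + 0.5(13) = 53.2 + 28.6 + 6.5 = 88.3
Combination 2 governs: w_u = 110.2 kN/m.

110.2 kN/m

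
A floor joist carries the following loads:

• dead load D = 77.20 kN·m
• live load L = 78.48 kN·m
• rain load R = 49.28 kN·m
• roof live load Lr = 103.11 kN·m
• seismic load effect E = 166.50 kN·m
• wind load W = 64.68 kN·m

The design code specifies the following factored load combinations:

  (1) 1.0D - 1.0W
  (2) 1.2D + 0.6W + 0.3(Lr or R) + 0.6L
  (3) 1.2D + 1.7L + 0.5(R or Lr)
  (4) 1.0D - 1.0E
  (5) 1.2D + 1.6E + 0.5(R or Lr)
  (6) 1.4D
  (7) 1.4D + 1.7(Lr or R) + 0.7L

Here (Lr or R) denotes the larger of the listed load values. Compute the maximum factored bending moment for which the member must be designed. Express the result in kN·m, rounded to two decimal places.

410.60 kN·m

(Lr or R) → Lr = 103.11 kN·m; (R or Lr) → Lr = 103.11 kN·m.
(1) 1.0(77.20) - 1.0(64.68) = 77.20 - 64.68 = 12.52
(2) 1.2(77.20) + 0.6(64.68) + 0.3(103.11) + 0.6(78.48) = 92.64 + 38.81 + 30.93 + 47.09 = 209.47
(3) 1.2(77.20) + 1.7(78.48) + 0.5(103.11) = 277.61
(4) 1.0(77.20) - 1.0(166.50) = 77.20 - 166.50 = -89.30
(5) 1.2(77.20) + 1.6(166.50) + 0.5(103.11) = 92.64 + 266.40 + 51.56 = 410.60
(6) 1.4(77.20) = 108.08
(7) 1.4(77.20) + 1.7(103.11) + 0.7(78.48) = 338.30
The controlling combination is 5, giving 410.60 kN·m.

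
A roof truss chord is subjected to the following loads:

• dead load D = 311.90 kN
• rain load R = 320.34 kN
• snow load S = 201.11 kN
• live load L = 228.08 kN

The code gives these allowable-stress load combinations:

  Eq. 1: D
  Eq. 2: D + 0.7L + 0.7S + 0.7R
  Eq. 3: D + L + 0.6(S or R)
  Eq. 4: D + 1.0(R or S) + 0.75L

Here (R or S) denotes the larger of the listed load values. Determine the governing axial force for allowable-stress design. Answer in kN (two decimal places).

836.57 kN

(S or R) → R = 320.34 kN; (R or S) → R = 320.34 kN.
Eq. 1: 1.0(311.90) = 311.90
Eq. 2: 1.0(311.90) + 0.7(228.08) + 0.7(201.11) + 0.7(320.34) = 836.57
Eq. 3: 1.0(311.90) + 1.0(228.08) + 0.6(320.34) = 311.90 + 228.08 + 192.20 = 732.18
Eq. 4: 1.0(311.90) + 1.0(320.34) + 0.75(228.08) = 311.90 + 320.34 + 171.06 = 803.30
The controlling combination is 2, giving 836.57 kN.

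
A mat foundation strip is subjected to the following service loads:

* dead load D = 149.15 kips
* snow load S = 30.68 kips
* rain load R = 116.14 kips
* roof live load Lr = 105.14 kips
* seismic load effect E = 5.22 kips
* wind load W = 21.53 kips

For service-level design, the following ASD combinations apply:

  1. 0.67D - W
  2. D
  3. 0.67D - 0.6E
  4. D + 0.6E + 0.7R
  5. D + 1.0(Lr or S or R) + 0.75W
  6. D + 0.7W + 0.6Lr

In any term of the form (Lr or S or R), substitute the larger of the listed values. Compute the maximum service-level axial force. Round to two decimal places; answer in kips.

(Lr or S or R) → R = 116.14 kips.
1. 0.67(149.15) - 1.0(21.53) = 78.40
2. 1.0(149.15) = 149.15
3. 0.67(149.15) - 0.6(5.22) = 96.80
4. 1.0(149.15) + 0.6(5.22) + 0.7(116.14) = 233.58
5. 1.0(149.15) + 1.0(116.14) + 0.75(21.53) = 281.44
6. 1.0(149.15) + 0.7(21.53) + 0.6(105.14) = 227.31
Combination 5 governs: P = 281.44 kips.

281.44 kips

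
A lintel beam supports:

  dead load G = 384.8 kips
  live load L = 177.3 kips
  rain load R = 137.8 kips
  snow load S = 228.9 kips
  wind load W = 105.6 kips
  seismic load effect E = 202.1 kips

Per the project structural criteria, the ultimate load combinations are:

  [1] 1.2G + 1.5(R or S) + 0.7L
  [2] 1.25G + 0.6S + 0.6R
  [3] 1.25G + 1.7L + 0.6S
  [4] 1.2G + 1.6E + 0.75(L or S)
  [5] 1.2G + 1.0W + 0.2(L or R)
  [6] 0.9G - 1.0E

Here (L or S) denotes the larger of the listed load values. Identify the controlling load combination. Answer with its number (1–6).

Combination 4

(R or S) → S = 228.9 kips; (L or S) → S = 228.9 kips; (L or R) → L = 177.3 kips.
[1] 1.2(384.8) + 1.5(228.9) + 0.7(177.3) = 929.2
[2] 1.25(384.8) + 0.6(228.9) + 0.6(137.8) = 701.0
[3] 1.25(384.8) + 1.7(177.3) + 0.6(228.9) = 919.8
[4] 1.2(384.8) + 1.6(202.1) + 0.75(228.9) = 956.8
[5] 1.2(384.8) + 1.0(105.6) + 0.2(177.3) = 602.8
[6] 0.9(384.8) - 1.0(202.1) = 144.2
The largest value is 956.8 kips from combination 4.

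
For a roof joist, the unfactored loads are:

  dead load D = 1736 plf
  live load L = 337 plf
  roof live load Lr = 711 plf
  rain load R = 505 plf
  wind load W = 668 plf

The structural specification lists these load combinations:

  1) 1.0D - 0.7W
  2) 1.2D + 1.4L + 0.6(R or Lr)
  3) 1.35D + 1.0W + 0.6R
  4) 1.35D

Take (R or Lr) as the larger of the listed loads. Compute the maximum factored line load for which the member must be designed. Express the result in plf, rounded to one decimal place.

3314.6 plf

(R or Lr) → Lr = 711 plf.
1) 1.0(1736) - 0.7(668) = 1736.0 - 467.6 = 1268.4
2) 1.2(1736) + 1.4(337) + 0.6(711) = 2083.2 + 471.8 + 426.6 = 2981.6
3) 1.35(1736) + 1.0(668) + 0.6(505) = 2343.6 + 668.0 + 303.0 = 3314.6
4) 1.35(1736) = 2343.6
Combination 3 governs: w_u = 3314.6 plf.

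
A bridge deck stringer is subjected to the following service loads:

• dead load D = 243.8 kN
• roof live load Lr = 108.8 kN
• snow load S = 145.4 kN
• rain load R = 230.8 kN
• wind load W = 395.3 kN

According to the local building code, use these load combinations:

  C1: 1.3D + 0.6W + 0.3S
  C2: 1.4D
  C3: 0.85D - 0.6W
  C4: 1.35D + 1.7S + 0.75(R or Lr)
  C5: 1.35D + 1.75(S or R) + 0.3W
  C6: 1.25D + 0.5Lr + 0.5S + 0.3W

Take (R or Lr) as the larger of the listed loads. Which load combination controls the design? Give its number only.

Combination 5

(R or Lr) → R = 230.8 kN; (S or R) → R = 230.8 kN.
C1: 1.3(243.8) + 0.6(395.3) + 0.3(145.4) = 316.9 + 237.2 + 43.6 = 597.7
C2: 1.4(243.8) = 341.3
C3: 0.85(243.8) - 0.6(395.3) = 207.2 - 237.2 = -30.0
C4: 1.35(243.8) + 1.7(145.4) + 0.75(230.8) = 329.1 + 247.2 + 173.1 = 749.4
C5: 1.35(243.8) + 1.75(230.8) + 0.3(395.3) = 329.1 + 403.9 + 118.6 = 851.6
C6: 1.25(243.8) + 0.5(108.8) + 0.5(145.4) + 0.3(395.3) = 550.4
The largest value is 851.6 kN from combination 5.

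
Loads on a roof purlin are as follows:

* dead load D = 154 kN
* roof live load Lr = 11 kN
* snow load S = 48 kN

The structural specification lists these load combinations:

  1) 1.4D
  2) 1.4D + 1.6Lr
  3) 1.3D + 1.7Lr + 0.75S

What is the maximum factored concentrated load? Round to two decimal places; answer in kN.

1) 1.4(154) = 215.60
2) 1.4(154) + 1.6(11) = 215.60 + 17.60 = 233.20
3) 1.3(154) + 1.7(11) + 0.75(48) = 200.20 + 18.70 + 36.00 = 254.90
Maximum is from combination 3.

254.90 kN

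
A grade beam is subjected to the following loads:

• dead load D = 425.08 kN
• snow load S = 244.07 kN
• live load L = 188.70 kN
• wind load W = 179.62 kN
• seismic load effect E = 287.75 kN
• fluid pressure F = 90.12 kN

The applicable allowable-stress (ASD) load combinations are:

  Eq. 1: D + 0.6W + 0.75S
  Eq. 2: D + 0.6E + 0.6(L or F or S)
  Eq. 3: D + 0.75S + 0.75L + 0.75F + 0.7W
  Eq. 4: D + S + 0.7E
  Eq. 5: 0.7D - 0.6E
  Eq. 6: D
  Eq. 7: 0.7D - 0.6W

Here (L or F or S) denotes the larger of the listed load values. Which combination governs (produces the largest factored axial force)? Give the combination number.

(L or F or S) → S = 244.07 kN.
Eq. 1: 1.0(425.08) + 0.6(179.62) + 0.75(244.07) = 715.90
Eq. 2: 1.0(425.08) + 0.6(287.75) + 0.6(244.07) = 744.17
Eq. 3: 1.0(425.08) + 0.75(244.07) + 0.75(188.70) + 0.75(90.12) + 0.7(179.62) = 942.98
Eq. 4: 1.0(425.08) + 1.0(244.07) + 0.7(287.75) = 870.58
Eq. 5: 0.7(425.08) - 0.6(287.75) = 124.91
Eq. 6: 1.0(425.08) = 425.08
Eq. 7: 0.7(425.08) - 0.6(179.62) = 189.78
The largest value is 942.98 kN from combination 3.

Combination 3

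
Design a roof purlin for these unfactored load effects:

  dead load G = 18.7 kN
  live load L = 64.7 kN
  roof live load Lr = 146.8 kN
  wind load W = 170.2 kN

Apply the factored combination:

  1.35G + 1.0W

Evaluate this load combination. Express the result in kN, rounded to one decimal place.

1.35(18.7) + 1.0(170.2) = 195.4
P_u = 195.4 kN.

195.4 kN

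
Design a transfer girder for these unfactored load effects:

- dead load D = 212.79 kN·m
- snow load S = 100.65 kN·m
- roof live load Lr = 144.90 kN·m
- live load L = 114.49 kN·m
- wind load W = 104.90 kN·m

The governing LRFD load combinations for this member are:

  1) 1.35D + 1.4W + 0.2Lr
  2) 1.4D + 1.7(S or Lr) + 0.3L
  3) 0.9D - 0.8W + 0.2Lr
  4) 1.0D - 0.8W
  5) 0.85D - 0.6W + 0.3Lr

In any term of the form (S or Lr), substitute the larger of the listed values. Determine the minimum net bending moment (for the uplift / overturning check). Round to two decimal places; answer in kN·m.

(S or Lr) → Lr = 144.90 kN·m.
1) 1.35(212.79) + 1.4(104.90) + 0.2(144.90) = 287.27 + 146.86 + 28.98 = 463.11
2) 1.4(212.79) + 1.7(144.90) + 0.3(114.49) = 578.58
3) 0.9(212.79) - 0.8(104.90) + 0.2(144.90) = 191.51 - 83.92 + 28.98 = 136.57
4) 1.0(212.79) - 0.8(104.90) = 212.79 - 83.92 = 128.87
5) 0.85(212.79) - 0.6(104.90) + 0.3(144.90) = 180.87 - 62.94 + 43.47 = 161.40
Combination 4 gives the minimum: 128.87 kN·m.

128.87 kN·m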